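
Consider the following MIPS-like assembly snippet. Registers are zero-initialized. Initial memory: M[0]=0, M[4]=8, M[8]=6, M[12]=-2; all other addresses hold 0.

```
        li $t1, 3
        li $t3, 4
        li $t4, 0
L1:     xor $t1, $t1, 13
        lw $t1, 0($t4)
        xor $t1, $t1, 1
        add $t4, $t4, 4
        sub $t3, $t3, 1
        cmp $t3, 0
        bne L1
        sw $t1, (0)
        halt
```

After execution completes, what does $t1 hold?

-1

$t1=3
$t3=4
$t4=0
$t1=3^13=14
$t1=M[0]=0
$t1=0^1=1
$t4=0+4=4
$t3=4-1=3
cmp $t3, 0  (cmp 3,0)
bne L1: taken
$t1=1^13=12
$t1=M[4]=8
$t1=8^1=9
$t4=4+4=8
$t3=3-1=2
cmp $t3, 0  (cmp 2,0)
bne L1: taken
$t1=9^13=4
$t1=M[8]=6
$t1=6^1=7
$t4=8+4=12
$t3=2-1=1
cmp $t3, 0  (cmp 1,0)
bne L1: taken
$t1=7^13=10
$t1=M[12]=-2
$t1=(-2)^1=-1
$t4=12+4=16
$t3=1-1=0
cmp $t3, 0  (cmp 0,0)
bne L1: not taken
sw $t1, (0) → M[0]=-1
halt.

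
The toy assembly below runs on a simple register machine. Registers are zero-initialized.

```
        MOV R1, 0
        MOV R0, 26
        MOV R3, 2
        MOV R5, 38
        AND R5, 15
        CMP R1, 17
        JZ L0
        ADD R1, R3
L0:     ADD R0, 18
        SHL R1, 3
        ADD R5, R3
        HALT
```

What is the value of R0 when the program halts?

44

R1=0
R0=26
R3=2
R5=38
R5=38&15=6
CMP R1, 17  (cmp 0,17)
JZ L0: not taken
R1=0+2=2
R0=26+18=44
R1=2<<3=16
R5=6+2=8
halt.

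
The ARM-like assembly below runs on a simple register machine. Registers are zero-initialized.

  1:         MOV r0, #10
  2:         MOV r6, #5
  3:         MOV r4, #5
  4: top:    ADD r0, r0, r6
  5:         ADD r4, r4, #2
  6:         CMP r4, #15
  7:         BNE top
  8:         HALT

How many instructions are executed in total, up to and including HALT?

24

after MOV r0, #10: r0=10
after MOV r6, #5: r6=5
after MOV r4, #5: r4=5
after ADD r0, r0, r6: r0=10+5=15
after ADD r4, r4, #2: r4=5+2=7
CMP r4, #15  (cmp 7,15)
BNE top: taken
after ADD r0, r0, r6: r0=15+5=20
after ADD r4, r4, #2: r4=7+2=9
CMP r4, #15  (cmp 9,15)
BNE top: taken
after ADD r0, r0, r6: r0=20+5=25
after ADD r4, r4, #2: r4=9+2=11
CMP r4, #15  (cmp 11,15)
BNE top: taken
after ADD r0, r0, r6: r0=25+5=30
after ADD r4, r4, #2: r4=11+2=13
CMP r4, #15  (cmp 13,15)
BNE top: taken
after ADD r0, r0, r6: r0=30+5=35
after ADD r4, r4, #2: r4=13+2=15
CMP r4, #15  (cmp 15,15)
BNE top: not taken
halt.
Total executed instructions: 24.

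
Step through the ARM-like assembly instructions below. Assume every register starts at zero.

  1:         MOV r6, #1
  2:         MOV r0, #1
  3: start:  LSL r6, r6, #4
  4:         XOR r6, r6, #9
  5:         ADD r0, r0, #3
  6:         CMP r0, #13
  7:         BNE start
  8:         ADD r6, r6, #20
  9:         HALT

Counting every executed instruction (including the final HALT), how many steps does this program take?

r6=1
r0=1
r6=1<<4=16
r6=16^9=25
r0=1+3=4
CMP r0, #13  (cmp 4,13)
BNE start: taken
r6=25<<4=400
r6=400^9=409
r0=4+3=7
CMP r0, #13  (cmp 7,13)
BNE start: taken
r6=409<<4=6544
r6=6544^9=6553
r0=7+3=10
CMP r0, #13  (cmp 10,13)
BNE start: taken
r6=6553<<4=104848
r6=104848^9=104857
r0=10+3=13
CMP r0, #13  (cmp 13,13)
BNE start: not taken
r6=104857+20=104877
halt.
Total executed instructions: 24.

24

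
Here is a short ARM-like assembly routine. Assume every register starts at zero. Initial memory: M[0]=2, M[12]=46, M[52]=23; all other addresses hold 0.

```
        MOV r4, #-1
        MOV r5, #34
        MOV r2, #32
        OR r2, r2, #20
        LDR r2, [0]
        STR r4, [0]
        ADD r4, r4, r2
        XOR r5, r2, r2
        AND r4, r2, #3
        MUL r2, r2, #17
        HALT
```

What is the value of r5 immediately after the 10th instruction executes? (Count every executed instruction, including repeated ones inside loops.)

after MOV r4, #-1: r4=-1
after MOV r5, #34: r5=34
after MOV r2, #32: r2=32
after OR r2, r2, #20: r2=32|20=52
after LDR r2, [0]: r2=M[0]=2
STR r4, [0] → M[0]=-1
after ADD r4, r4, r2: r4=(-1)+2=1
after XOR r5, r2, r2: r5=2^2=0
after AND r4, r2, #3: r4=2&3=2
after MUL r2, r2, #17: r2=2*17=34
After step 10: r5 = 0.

0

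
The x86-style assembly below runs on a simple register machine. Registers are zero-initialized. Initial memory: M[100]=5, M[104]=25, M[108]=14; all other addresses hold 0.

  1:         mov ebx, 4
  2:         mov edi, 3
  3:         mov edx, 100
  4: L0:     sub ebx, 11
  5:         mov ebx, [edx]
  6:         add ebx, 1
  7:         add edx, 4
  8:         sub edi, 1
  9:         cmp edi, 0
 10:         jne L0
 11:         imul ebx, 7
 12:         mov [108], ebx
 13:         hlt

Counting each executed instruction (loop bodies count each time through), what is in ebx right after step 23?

15

after mov ebx, 4: ebx=4
after mov edi, 3: edi=3
after mov edx, 100: edx=100
after sub ebx, 11: ebx=4-11=-7
after mov ebx, [edx]: ebx=M[100]=5
after add ebx, 1: ebx=5+1=6
after add edx, 4: edx=100+4=104
after sub edi, 1: edi=3-1=2
cmp edi, 0  (cmp 2,0)
jne L0: taken
after sub ebx, 11: ebx=6-11=-5
after mov ebx, [edx]: ebx=M[104]=25
after add ebx, 1: ebx=25+1=26
after add edx, 4: edx=104+4=108
after sub edi, 1: edi=2-1=1
cmp edi, 0  (cmp 1,0)
jne L0: taken
after sub ebx, 11: ebx=26-11=15
after mov ebx, [edx]: ebx=M[108]=14
after add ebx, 1: ebx=14+1=15
after add edx, 4: edx=108+4=112
after sub edi, 1: edi=1-1=0
cmp edi, 0  (cmp 0,0)
After step 23: ebx = 15.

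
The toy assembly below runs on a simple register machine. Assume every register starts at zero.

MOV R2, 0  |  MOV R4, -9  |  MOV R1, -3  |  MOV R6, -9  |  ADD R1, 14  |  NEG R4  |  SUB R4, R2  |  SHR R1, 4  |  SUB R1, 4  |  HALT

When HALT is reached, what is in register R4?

after MOV R2, 0: R2=0
after MOV R4, -9: R4=-9
after MOV R1, -3: R1=-3
after MOV R6, -9: R6=-9
after ADD R1, 14: R1=(-3)+14=11
after NEG R4: R4=-(-9)=9
after SUB R4, R2: R4=9-0=9
after SHR R1, 4: R1=11>>4=0
after SUB R1, 4: R1=0-4=-4
halt.

9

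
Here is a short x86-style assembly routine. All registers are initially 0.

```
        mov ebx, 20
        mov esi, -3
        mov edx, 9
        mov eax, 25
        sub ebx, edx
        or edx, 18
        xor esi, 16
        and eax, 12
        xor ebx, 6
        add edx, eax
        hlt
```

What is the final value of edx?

35

ebx=20
esi=-3
edx=9
eax=25
ebx=20-9=11
edx=9|18=27
esi=(-3)^16=-19
eax=25&12=8
ebx=11^6=13
edx=27+8=35
halt.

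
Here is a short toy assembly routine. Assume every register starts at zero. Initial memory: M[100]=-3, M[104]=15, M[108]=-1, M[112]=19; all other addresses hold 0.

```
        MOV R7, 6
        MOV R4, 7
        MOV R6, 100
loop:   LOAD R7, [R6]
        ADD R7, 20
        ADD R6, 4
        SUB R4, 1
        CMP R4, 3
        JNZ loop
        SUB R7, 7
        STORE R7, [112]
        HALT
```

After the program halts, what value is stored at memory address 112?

R7=6
R4=7
R6=100
R7=M[100]=-3
R7=(-3)+20=17
R6=100+4=104
R4=7-1=6
CMP R4, 3  (cmp 6,3)
JNZ loop: taken
R7=M[104]=15
R7=15+20=35
R6=104+4=108
R4=6-1=5
CMP R4, 3  (cmp 5,3)
JNZ loop: taken
R7=M[108]=-1
R7=(-1)+20=19
R6=108+4=112
R4=5-1=4
CMP R4, 3  (cmp 4,3)
JNZ loop: taken
R7=M[112]=19
R7=19+20=39
R6=112+4=116
R4=4-1=3
CMP R4, 3  (cmp 3,3)
JNZ loop: not taken
R7=39-7=32
STORE R7, [112] → M[112]=32
halt.

32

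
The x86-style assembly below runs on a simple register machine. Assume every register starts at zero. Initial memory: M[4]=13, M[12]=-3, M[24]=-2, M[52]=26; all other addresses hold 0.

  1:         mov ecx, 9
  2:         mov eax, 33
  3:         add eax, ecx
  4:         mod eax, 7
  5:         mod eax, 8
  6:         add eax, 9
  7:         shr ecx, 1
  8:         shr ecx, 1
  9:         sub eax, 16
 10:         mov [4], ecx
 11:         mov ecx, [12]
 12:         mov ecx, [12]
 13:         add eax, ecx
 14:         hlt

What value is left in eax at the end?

-10

mov ecx, 9 → ecx=9
mov eax, 33 → eax=33
add eax, ecx → eax=33+9=42
mod eax, 7 → eax=42%7=0
mod eax, 8 → eax=0%8=0
add eax, 9 → eax=0+9=9
shr ecx, 1 → ecx=9>>1=4
shr ecx, 1 → ecx=4>>1=2
sub eax, 16 → eax=9-16=-7
mov [4], ecx → M[4]=2
mov ecx, [12] → ecx=M[12]=-3
mov ecx, [12] → ecx=M[12]=-3
add eax, ecx → eax=(-7)+(-3)=-10
halt.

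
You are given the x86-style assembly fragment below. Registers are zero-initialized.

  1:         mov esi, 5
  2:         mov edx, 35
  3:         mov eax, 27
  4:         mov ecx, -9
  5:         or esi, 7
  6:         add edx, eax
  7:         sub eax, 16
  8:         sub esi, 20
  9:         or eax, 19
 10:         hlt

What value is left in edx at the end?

62

after mov esi, 5: esi=5
after mov edx, 35: edx=35
after mov eax, 27: eax=27
after mov ecx, -9: ecx=-9
after or esi, 7: esi=5|7=7
after add edx, eax: edx=35+27=62
after sub eax, 16: eax=27-16=11
after sub esi, 20: esi=7-20=-13
after or eax, 19: eax=11|19=27
halt.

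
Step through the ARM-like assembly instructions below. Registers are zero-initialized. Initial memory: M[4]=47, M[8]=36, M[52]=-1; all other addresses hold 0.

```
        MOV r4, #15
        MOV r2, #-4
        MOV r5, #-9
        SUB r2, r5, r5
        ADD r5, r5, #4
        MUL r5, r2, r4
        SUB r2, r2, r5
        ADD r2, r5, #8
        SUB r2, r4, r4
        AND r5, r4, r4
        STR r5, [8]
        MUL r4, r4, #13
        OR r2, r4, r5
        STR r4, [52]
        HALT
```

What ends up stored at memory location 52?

MOV r4, #15 → r4=15
MOV r2, #-4 → r2=-4
MOV r5, #-9 → r5=-9
SUB r2, r5, r5 → r2=(-9)-(-9)=0
ADD r5, r5, #4 → r5=(-9)+4=-5
MUL r5, r2, r4 → r5=0*15=0
SUB r2, r2, r5 → r2=0-0=0
ADD r2, r5, #8 → r2=0+8=8
SUB r2, r4, r4 → r2=15-15=0
AND r5, r4, r4 → r5=15&15=15
STR r5, [8] → M[8]=15
MUL r4, r4, #13 → r4=15*13=195
OR r2, r4, r5 → r2=195|15=207
STR r4, [52] → M[52]=195
halt.

195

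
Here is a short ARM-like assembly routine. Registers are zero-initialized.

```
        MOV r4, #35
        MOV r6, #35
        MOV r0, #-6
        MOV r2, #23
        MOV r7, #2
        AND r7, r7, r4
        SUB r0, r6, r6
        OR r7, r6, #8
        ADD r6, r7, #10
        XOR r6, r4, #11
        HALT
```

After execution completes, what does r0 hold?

0

r4=35
r6=35
r0=-6
r2=23
r7=2
r7=2&35=2
r0=35-35=0
r7=35|8=43
r6=43+10=53
r6=35^11=40
halt.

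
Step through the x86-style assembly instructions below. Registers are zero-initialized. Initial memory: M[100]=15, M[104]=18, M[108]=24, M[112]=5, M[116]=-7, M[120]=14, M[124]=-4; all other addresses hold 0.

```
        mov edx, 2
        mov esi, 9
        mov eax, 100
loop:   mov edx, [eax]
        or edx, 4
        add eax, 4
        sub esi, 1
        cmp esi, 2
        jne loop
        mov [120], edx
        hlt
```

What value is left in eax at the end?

128

mov edx, 2 → edx=2
mov esi, 9 → esi=9
mov eax, 100 → eax=100
mov edx, [eax] → edx=M[100]=15
or edx, 4 → edx=15|4=15
add eax, 4 → eax=100+4=104
sub esi, 1 → esi=9-1=8
cmp esi, 2  (cmp 8,2)
jne loop: taken
mov edx, [eax] → edx=M[104]=18
or edx, 4 → edx=18|4=22
add eax, 4 → eax=104+4=108
sub esi, 1 → esi=8-1=7
cmp esi, 2  (cmp 7,2)
jne loop: taken
mov edx, [eax] → edx=M[108]=24
or edx, 4 → edx=24|4=28
add eax, 4 → eax=108+4=112
sub esi, 1 → esi=7-1=6
cmp esi, 2  (cmp 6,2)
jne loop: taken
mov edx, [eax] → edx=M[112]=5
or edx, 4 → edx=5|4=5
add eax, 4 → eax=112+4=116
sub esi, 1 → esi=6-1=5
cmp esi, 2  (cmp 5,2)
jne loop: taken
mov edx, [eax] → edx=M[116]=-7
or edx, 4 → edx=(-7)|4=-3
add eax, 4 → eax=116+4=120
sub esi, 1 → esi=5-1=4
cmp esi, 2  (cmp 4,2)
jne loop: taken
mov edx, [eax] → edx=M[120]=14
or edx, 4 → edx=14|4=14
add eax, 4 → eax=120+4=124
sub esi, 1 → esi=4-1=3
cmp esi, 2  (cmp 3,2)
jne loop: taken
mov edx, [eax] → edx=M[124]=-4
or edx, 4 → edx=(-4)|4=-4
add eax, 4 → eax=124+4=128
sub esi, 1 → esi=3-1=2
cmp esi, 2  (cmp 2,2)
jne loop: not taken
mov [120], edx → M[120]=-4
halt.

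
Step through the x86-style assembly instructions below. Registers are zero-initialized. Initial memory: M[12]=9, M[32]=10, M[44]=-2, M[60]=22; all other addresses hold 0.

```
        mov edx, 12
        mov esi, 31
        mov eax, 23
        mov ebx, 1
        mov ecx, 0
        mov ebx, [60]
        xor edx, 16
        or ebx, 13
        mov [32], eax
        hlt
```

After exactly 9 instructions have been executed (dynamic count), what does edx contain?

28

edx=12
esi=31
eax=23
ebx=1
ecx=0
ebx=M[60]=22
edx=12^16=28
ebx=22|13=31
mov [32], eax → M[32]=23
After step 9: edx = 28.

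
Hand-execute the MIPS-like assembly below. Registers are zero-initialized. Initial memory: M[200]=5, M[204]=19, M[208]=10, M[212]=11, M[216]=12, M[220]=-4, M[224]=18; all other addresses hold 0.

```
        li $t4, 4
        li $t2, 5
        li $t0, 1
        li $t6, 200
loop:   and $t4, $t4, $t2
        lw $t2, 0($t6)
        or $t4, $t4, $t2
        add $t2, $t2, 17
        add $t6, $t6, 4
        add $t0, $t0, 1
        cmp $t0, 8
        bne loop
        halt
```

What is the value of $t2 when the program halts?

35

li $t4, 4 → $t4=4
li $t2, 5 → $t2=5
li $t0, 1 → $t0=1
li $t6, 200 → $t6=200
and $t4, $t4, $t2 → $t4=4&5=4
lw $t2, 0($t6) → $t2=M[200]=5
or $t4, $t4, $t2 → $t4=4|5=5
add $t2, $t2, 17 → $t2=5+17=22
add $t6, $t6, 4 → $t6=200+4=204
add $t0, $t0, 1 → $t0=1+1=2
cmp $t0, 8  (cmp 2,8)
bne loop: taken
and $t4, $t4, $t2 → $t4=5&22=4
lw $t2, 0($t6) → $t2=M[204]=19
or $t4, $t4, $t2 → $t4=4|19=23
add $t2, $t2, 17 → $t2=19+17=36
add $t6, $t6, 4 → $t6=204+4=208
add $t0, $t0, 1 → $t0=2+1=3
cmp $t0, 8  (cmp 3,8)
bne loop: taken
and $t4, $t4, $t2 → $t4=23&36=4
lw $t2, 0($t6) → $t2=M[208]=10
or $t4, $t4, $t2 → $t4=4|10=14
add $t2, $t2, 17 → $t2=10+17=27
add $t6, $t6, 4 → $t6=208+4=212
add $t0, $t0, 1 → $t0=3+1=4
cmp $t0, 8  (cmp 4,8)
bne loop: taken
and $t4, $t4, $t2 → $t4=14&27=10
lw $t2, 0($t6) → $t2=M[212]=11
or $t4, $t4, $t2 → $t4=10|11=11
add $t2, $t2, 17 → $t2=11+17=28
add $t6, $t6, 4 → $t6=212+4=216
add $t0, $t0, 1 → $t0=4+1=5
cmp $t0, 8  (cmp 5,8)
bne loop: taken
and $t4, $t4, $t2 → $t4=11&28=8
lw $t2, 0($t6) → $t2=M[216]=12
or $t4, $t4, $t2 → $t4=8|12=12
add $t2, $t2, 17 → $t2=12+17=29
add $t6, $t6, 4 → $t6=216+4=220
add $t0, $t0, 1 → $t0=5+1=6
cmp $t0, 8  (cmp 6,8)
bne loop: taken
and $t4, $t4, $t2 → $t4=12&29=12
lw $t2, 0($t6) → $t2=M[220]=-4
or $t4, $t4, $t2 → $t4=12|(-4)=-4
add $t2, $t2, 17 → $t2=(-4)+17=13
add $t6, $t6, 4 → $t6=220+4=224
add $t0, $t0, 1 → $t0=6+1=7
cmp $t0, 8  (cmp 7,8)
bne loop: taken
and $t4, $t4, $t2 → $t4=(-4)&13=12
lw $t2, 0($t6) → $t2=M[224]=18
or $t4, $t4, $t2 → $t4=12|18=30
add $t2, $t2, 17 → $t2=18+17=35
add $t6, $t6, 4 → $t6=224+4=228
add $t0, $t0, 1 → $t0=7+1=8
cmp $t0, 8  (cmp 8,8)
bne loop: not taken
halt.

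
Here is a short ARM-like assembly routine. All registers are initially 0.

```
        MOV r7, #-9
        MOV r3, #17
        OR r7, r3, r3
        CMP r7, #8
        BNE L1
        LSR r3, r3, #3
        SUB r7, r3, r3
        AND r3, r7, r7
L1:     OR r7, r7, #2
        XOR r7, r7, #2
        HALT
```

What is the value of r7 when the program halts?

17

MOV r7, #-9 → r7=-9
MOV r3, #17 → r3=17
OR r7, r3, r3 → r7=17|17=17
CMP r7, #8  (cmp 17,8)
BNE L1: taken
OR r7, r7, #2 → r7=17|2=19
XOR r7, r7, #2 → r7=19^2=17
halt.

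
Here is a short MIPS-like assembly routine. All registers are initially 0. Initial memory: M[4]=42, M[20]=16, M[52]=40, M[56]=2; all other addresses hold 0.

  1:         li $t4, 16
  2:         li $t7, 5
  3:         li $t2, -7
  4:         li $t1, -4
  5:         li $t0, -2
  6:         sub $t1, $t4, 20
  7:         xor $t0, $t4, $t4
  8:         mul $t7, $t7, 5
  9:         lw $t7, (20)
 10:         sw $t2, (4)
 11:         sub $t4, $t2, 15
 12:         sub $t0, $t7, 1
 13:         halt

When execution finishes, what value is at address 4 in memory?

after li $t4, 16: $t4=16
after li $t7, 5: $t7=5
after li $t2, -7: $t2=-7
after li $t1, -4: $t1=-4
after li $t0, -2: $t0=-2
after sub $t1, $t4, 20: $t1=16-20=-4
after xor $t0, $t4, $t4: $t0=16^16=0
after mul $t7, $t7, 5: $t7=5*5=25
after lw $t7, (20): $t7=M[20]=16
sw $t2, (4) → M[4]=-7
after sub $t4, $t2, 15: $t4=(-7)-15=-22
after sub $t0, $t7, 1: $t0=16-1=15
halt.

-7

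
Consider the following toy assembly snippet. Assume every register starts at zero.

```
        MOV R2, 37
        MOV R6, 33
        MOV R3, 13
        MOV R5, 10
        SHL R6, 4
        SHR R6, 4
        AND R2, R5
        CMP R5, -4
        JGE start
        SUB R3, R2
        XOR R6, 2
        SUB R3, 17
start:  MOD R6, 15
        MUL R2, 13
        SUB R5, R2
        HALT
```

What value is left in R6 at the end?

3

R2=37
R6=33
R3=13
R5=10
R6=33<<4=528
R6=528>>4=33
R2=37&10=0
CMP R5, -4  (cmp 10,-4)
JGE start: taken
R6=33%15=3
R2=0*13=0
R5=10-0=10
halt.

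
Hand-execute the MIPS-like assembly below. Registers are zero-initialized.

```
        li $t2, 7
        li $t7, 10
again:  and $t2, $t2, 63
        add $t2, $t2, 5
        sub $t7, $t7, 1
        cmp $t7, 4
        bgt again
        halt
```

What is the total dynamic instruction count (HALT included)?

33

$t2=7
$t7=10
$t2=7&63=7
$t2=7+5=12
$t7=10-1=9
cmp $t7, 4  (cmp 9,4)
bgt again: taken
$t2=12&63=12
$t2=12+5=17
$t7=9-1=8
cmp $t7, 4  (cmp 8,4)
bgt again: taken
$t2=17&63=17
$t2=17+5=22
$t7=8-1=7
cmp $t7, 4  (cmp 7,4)
bgt again: taken
$t2=22&63=22
$t2=22+5=27
$t7=7-1=6
cmp $t7, 4  (cmp 6,4)
bgt again: taken
$t2=27&63=27
$t2=27+5=32
$t7=6-1=5
cmp $t7, 4  (cmp 5,4)
bgt again: taken
$t2=32&63=32
$t2=32+5=37
$t7=5-1=4
cmp $t7, 4  (cmp 4,4)
bgt again: not taken
halt.
Total executed instructions: 33.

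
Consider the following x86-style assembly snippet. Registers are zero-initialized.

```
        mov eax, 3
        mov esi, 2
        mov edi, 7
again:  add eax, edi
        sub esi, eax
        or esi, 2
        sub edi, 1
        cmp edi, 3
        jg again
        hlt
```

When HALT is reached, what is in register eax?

mov eax, 3 → eax=3
mov esi, 2 → esi=2
mov edi, 7 → edi=7
add eax, edi → eax=3+7=10
sub esi, eax → esi=2-10=-8
or esi, 2 → esi=(-8)|2=-6
sub edi, 1 → edi=7-1=6
cmp edi, 3  (cmp 6,3)
jg again: taken
add eax, edi → eax=10+6=16
sub esi, eax → esi=(-6)-16=-22
or esi, 2 → esi=(-22)|2=-22
sub edi, 1 → edi=6-1=5
cmp edi, 3  (cmp 5,3)
jg again: taken
add eax, edi → eax=16+5=21
sub esi, eax → esi=(-22)-21=-43
or esi, 2 → esi=(-43)|2=-41
sub edi, 1 → edi=5-1=4
cmp edi, 3  (cmp 4,3)
jg again: taken
add eax, edi → eax=21+4=25
sub esi, eax → esi=(-41)-25=-66
or esi, 2 → esi=(-66)|2=-66
sub edi, 1 → edi=4-1=3
cmp edi, 3  (cmp 3,3)
jg again: not taken
halt.

25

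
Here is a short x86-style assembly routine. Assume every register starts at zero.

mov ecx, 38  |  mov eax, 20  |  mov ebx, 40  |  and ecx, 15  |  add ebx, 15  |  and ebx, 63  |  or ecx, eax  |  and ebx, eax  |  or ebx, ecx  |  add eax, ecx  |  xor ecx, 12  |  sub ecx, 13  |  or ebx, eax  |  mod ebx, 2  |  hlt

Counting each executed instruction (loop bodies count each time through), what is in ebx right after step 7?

ecx=38
eax=20
ebx=40
ecx=38&15=6
ebx=40+15=55
ebx=55&63=55
ecx=6|20=22
After step 7: ebx = 55.

55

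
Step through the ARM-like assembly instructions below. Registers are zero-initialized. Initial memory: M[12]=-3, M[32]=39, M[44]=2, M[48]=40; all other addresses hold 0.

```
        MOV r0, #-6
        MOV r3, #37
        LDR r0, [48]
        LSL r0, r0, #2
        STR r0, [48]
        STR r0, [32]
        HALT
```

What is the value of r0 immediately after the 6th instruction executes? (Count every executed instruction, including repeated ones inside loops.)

160

after MOV r0, #-6: r0=-6
after MOV r3, #37: r3=37
after LDR r0, [48]: r0=M[48]=40
after LSL r0, r0, #2: r0=40<<2=160
STR r0, [48] → M[48]=160
STR r0, [32] → M[32]=160
After step 6: r0 = 160.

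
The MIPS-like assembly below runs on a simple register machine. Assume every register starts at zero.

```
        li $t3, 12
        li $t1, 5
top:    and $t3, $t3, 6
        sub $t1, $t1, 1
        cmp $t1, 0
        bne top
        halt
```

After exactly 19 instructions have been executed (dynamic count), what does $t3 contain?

4

$t3=12
$t1=5
$t3=12&6=4
$t1=5-1=4
cmp $t1, 0  (cmp 4,0)
bne top: taken
$t3=4&6=4
$t1=4-1=3
cmp $t1, 0  (cmp 3,0)
bne top: taken
$t3=4&6=4
$t1=3-1=2
cmp $t1, 0  (cmp 2,0)
bne top: taken
$t3=4&6=4
$t1=2-1=1
cmp $t1, 0  (cmp 1,0)
bne top: taken
$t3=4&6=4
After step 19: $t3 = 4.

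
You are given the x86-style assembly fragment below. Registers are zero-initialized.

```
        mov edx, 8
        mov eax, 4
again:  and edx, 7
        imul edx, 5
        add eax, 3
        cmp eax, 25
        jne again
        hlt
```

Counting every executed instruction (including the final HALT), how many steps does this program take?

38

mov edx, 8 → edx=8
mov eax, 4 → eax=4
and edx, 7 → edx=8&7=0
imul edx, 5 → edx=0*5=0
add eax, 3 → eax=4+3=7
cmp eax, 25  (cmp 7,25)
jne again: taken
and edx, 7 → edx=0&7=0
imul edx, 5 → edx=0*5=0
add eax, 3 → eax=7+3=10
cmp eax, 25  (cmp 10,25)
jne again: taken
and edx, 7 → edx=0&7=0
imul edx, 5 → edx=0*5=0
add eax, 3 → eax=10+3=13
cmp eax, 25  (cmp 13,25)
jne again: taken
and edx, 7 → edx=0&7=0
imul edx, 5 → edx=0*5=0
add eax, 3 → eax=13+3=16
cmp eax, 25  (cmp 16,25)
jne again: taken
and edx, 7 → edx=0&7=0
imul edx, 5 → edx=0*5=0
add eax, 3 → eax=16+3=19
cmp eax, 25  (cmp 19,25)
jne again: taken
and edx, 7 → edx=0&7=0
imul edx, 5 → edx=0*5=0
add eax, 3 → eax=19+3=22
cmp eax, 25  (cmp 22,25)
jne again: taken
and edx, 7 → edx=0&7=0
imul edx, 5 → edx=0*5=0
add eax, 3 → eax=22+3=25
cmp eax, 25  (cmp 25,25)
jne again: not taken
halt.
Total executed instructions: 38.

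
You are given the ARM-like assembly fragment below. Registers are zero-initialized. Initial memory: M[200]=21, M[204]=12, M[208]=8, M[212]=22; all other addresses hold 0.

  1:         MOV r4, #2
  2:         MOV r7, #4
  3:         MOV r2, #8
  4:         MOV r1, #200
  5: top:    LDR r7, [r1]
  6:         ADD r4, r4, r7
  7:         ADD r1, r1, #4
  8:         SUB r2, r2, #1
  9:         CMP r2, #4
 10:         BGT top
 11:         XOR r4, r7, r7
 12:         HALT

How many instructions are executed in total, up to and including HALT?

MOV r4, #2 → r4=2
MOV r7, #4 → r7=4
MOV r2, #8 → r2=8
MOV r1, #200 → r1=200
LDR r7, [r1] → r7=M[200]=21
ADD r4, r4, r7 → r4=2+21=23
ADD r1, r1, #4 → r1=200+4=204
SUB r2, r2, #1 → r2=8-1=7
CMP r2, #4  (cmp 7,4)
BGT top: taken
LDR r7, [r1] → r7=M[204]=12
ADD r4, r4, r7 → r4=23+12=35
ADD r1, r1, #4 → r1=204+4=208
SUB r2, r2, #1 → r2=7-1=6
CMP r2, #4  (cmp 6,4)
BGT top: taken
LDR r7, [r1] → r7=M[208]=8
ADD r4, r4, r7 → r4=35+8=43
ADD r1, r1, #4 → r1=208+4=212
SUB r2, r2, #1 → r2=6-1=5
CMP r2, #4  (cmp 5,4)
BGT top: taken
LDR r7, [r1] → r7=M[212]=22
ADD r4, r4, r7 → r4=43+22=65
ADD r1, r1, #4 → r1=212+4=216
SUB r2, r2, #1 → r2=5-1=4
CMP r2, #4  (cmp 4,4)
BGT top: not taken
XOR r4, r7, r7 → r4=22^22=0
halt.
Total executed instructions: 30.

30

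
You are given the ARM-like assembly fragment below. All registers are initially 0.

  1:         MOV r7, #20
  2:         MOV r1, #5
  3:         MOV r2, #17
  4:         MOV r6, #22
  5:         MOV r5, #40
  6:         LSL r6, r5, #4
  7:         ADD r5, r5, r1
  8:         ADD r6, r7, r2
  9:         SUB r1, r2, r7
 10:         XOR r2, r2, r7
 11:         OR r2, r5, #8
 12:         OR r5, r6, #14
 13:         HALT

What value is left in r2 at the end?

45

after MOV r7, #20: r7=20
after MOV r1, #5: r1=5
after MOV r2, #17: r2=17
after MOV r6, #22: r6=22
after MOV r5, #40: r5=40
after LSL r6, r5, #4: r6=40<<4=640
after ADD r5, r5, r1: r5=40+5=45
after ADD r6, r7, r2: r6=20+17=37
after SUB r1, r2, r7: r1=17-20=-3
after XOR r2, r2, r7: r2=17^20=5
after OR r2, r5, #8: r2=45|8=45
after OR r5, r6, #14: r5=37|14=47
halt.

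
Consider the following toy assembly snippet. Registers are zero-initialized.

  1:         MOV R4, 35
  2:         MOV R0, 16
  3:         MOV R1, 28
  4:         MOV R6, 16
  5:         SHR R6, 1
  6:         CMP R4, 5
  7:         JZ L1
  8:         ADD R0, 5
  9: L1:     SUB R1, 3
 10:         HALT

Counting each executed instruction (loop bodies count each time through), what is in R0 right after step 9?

MOV R4, 35 → R4=35
MOV R0, 16 → R0=16
MOV R1, 28 → R1=28
MOV R6, 16 → R6=16
SHR R6, 1 → R6=16>>1=8
CMP R4, 5  (cmp 35,5)
JZ L1: not taken
ADD R0, 5 → R0=16+5=21
SUB R1, 3 → R1=28-3=25
After step 9: R0 = 21.

21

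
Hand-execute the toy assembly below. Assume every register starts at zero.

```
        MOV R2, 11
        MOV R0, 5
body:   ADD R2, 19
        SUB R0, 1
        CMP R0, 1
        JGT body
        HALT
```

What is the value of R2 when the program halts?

MOV R2, 11 → R2=11
MOV R0, 5 → R0=5
ADD R2, 19 → R2=11+19=30
SUB R0, 1 → R0=5-1=4
CMP R0, 1  (cmp 4,1)
JGT body: taken
ADD R2, 19 → R2=30+19=49
SUB R0, 1 → R0=4-1=3
CMP R0, 1  (cmp 3,1)
JGT body: taken
ADD R2, 19 → R2=49+19=68
SUB R0, 1 → R0=3-1=2
CMP R0, 1  (cmp 2,1)
JGT body: taken
ADD R2, 19 → R2=68+19=87
SUB R0, 1 → R0=2-1=1
CMP R0, 1  (cmp 1,1)
JGT body: not taken
halt.

87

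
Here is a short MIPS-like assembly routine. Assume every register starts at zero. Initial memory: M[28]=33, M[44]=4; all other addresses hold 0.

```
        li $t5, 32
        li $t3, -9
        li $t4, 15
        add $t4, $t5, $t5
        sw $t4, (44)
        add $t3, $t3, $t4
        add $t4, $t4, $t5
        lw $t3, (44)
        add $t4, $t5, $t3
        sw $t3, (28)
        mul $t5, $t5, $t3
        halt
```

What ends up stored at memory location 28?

li $t5, 32 → $t5=32
li $t3, -9 → $t3=-9
li $t4, 15 → $t4=15
add $t4, $t5, $t5 → $t4=32+32=64
sw $t4, (44) → M[44]=64
add $t3, $t3, $t4 → $t3=(-9)+64=55
add $t4, $t4, $t5 → $t4=64+32=96
lw $t3, (44) → $t3=M[44]=64
add $t4, $t5, $t3 → $t4=32+64=96
sw $t3, (28) → M[28]=64
mul $t5, $t5, $t3 → $t5=32*64=2048
halt.

64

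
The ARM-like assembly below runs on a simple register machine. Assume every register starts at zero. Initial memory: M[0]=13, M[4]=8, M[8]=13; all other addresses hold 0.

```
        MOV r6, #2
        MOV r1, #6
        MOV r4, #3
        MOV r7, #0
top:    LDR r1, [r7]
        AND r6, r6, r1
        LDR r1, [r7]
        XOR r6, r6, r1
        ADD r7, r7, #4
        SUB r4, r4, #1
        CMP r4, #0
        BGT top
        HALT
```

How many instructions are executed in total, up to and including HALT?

MOV r6, #2 → r6=2
MOV r1, #6 → r1=6
MOV r4, #3 → r4=3
MOV r7, #0 → r7=0
LDR r1, [r7] → r1=M[0]=13
AND r6, r6, r1 → r6=2&13=0
LDR r1, [r7] → r1=M[0]=13
XOR r6, r6, r1 → r6=0^13=13
ADD r7, r7, #4 → r7=0+4=4
SUB r4, r4, #1 → r4=3-1=2
CMP r4, #0  (cmp 2,0)
BGT top: taken
LDR r1, [r7] → r1=M[4]=8
AND r6, r6, r1 → r6=13&8=8
LDR r1, [r7] → r1=M[4]=8
XOR r6, r6, r1 → r6=8^8=0
ADD r7, r7, #4 → r7=4+4=8
SUB r4, r4, #1 → r4=2-1=1
CMP r4, #0  (cmp 1,0)
BGT top: taken
LDR r1, [r7] → r1=M[8]=13
AND r6, r6, r1 → r6=0&13=0
LDR r1, [r7] → r1=M[8]=13
XOR r6, r6, r1 → r6=0^13=13
ADD r7, r7, #4 → r7=8+4=12
SUB r4, r4, #1 → r4=1-1=0
CMP r4, #0  (cmp 0,0)
BGT top: not taken
halt.
Total executed instructions: 29.

29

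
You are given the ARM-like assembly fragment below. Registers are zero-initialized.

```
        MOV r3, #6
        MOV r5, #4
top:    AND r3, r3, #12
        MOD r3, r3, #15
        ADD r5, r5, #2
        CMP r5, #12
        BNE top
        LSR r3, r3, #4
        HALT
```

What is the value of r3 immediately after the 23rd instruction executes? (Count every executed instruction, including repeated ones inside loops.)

MOV r3, #6 → r3=6
MOV r5, #4 → r5=4
AND r3, r3, #12 → r3=6&12=4
MOD r3, r3, #15 → r3=4%15=4
ADD r5, r5, #2 → r5=4+2=6
CMP r5, #12  (cmp 6,12)
BNE top: taken
AND r3, r3, #12 → r3=4&12=4
MOD r3, r3, #15 → r3=4%15=4
ADD r5, r5, #2 → r5=6+2=8
CMP r5, #12  (cmp 8,12)
BNE top: taken
AND r3, r3, #12 → r3=4&12=4
MOD r3, r3, #15 → r3=4%15=4
ADD r5, r5, #2 → r5=8+2=10
CMP r5, #12  (cmp 10,12)
BNE top: taken
AND r3, r3, #12 → r3=4&12=4
MOD r3, r3, #15 → r3=4%15=4
ADD r5, r5, #2 → r5=10+2=12
CMP r5, #12  (cmp 12,12)
BNE top: not taken
LSR r3, r3, #4 → r3=4>>4=0
After step 23: r3 = 0.

0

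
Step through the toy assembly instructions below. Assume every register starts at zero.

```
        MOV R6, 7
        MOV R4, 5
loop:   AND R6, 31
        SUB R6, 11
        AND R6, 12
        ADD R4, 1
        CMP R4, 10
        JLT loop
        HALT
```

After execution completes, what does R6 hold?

12

after MOV R6, 7: R6=7
after MOV R4, 5: R4=5
after AND R6, 31: R6=7&31=7
after SUB R6, 11: R6=7-11=-4
after AND R6, 12: R6=(-4)&12=12
after ADD R4, 1: R4=5+1=6
CMP R4, 10  (cmp 6,10)
JLT loop: taken
after AND R6, 31: R6=12&31=12
after SUB R6, 11: R6=12-11=1
after AND R6, 12: R6=1&12=0
after ADD R4, 1: R4=6+1=7
CMP R4, 10  (cmp 7,10)
JLT loop: taken
after AND R6, 31: R6=0&31=0
after SUB R6, 11: R6=0-11=-11
after AND R6, 12: R6=(-11)&12=4
after ADD R4, 1: R4=7+1=8
CMP R4, 10  (cmp 8,10)
JLT loop: taken
after AND R6, 31: R6=4&31=4
after SUB R6, 11: R6=4-11=-7
after AND R6, 12: R6=(-7)&12=8
after ADD R4, 1: R4=8+1=9
CMP R4, 10  (cmp 9,10)
JLT loop: taken
after AND R6, 31: R6=8&31=8
after SUB R6, 11: R6=8-11=-3
after AND R6, 12: R6=(-3)&12=12
after ADD R4, 1: R4=9+1=10
CMP R4, 10  (cmp 10,10)
JLT loop: not taken
halt.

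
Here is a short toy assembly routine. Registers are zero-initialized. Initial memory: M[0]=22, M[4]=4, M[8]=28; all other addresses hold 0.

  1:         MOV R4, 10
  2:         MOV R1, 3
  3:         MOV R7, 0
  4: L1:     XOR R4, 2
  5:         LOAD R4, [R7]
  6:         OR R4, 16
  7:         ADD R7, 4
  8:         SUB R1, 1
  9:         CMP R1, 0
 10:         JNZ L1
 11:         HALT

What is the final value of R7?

12

MOV R4, 10 → R4=10
MOV R1, 3 → R1=3
MOV R7, 0 → R7=0
XOR R4, 2 → R4=10^2=8
LOAD R4, [R7] → R4=M[0]=22
OR R4, 16 → R4=22|16=22
ADD R7, 4 → R7=0+4=4
SUB R1, 1 → R1=3-1=2
CMP R1, 0  (cmp 2,0)
JNZ L1: taken
XOR R4, 2 → R4=22^2=20
LOAD R4, [R7] → R4=M[4]=4
OR R4, 16 → R4=4|16=20
ADD R7, 4 → R7=4+4=8
SUB R1, 1 → R1=2-1=1
CMP R1, 0  (cmp 1,0)
JNZ L1: taken
XOR R4, 2 → R4=20^2=22
LOAD R4, [R7] → R4=M[8]=28
OR R4, 16 → R4=28|16=28
ADD R7, 4 → R7=8+4=12
SUB R1, 1 → R1=1-1=0
CMP R1, 0  (cmp 0,0)
JNZ L1: not taken
halt.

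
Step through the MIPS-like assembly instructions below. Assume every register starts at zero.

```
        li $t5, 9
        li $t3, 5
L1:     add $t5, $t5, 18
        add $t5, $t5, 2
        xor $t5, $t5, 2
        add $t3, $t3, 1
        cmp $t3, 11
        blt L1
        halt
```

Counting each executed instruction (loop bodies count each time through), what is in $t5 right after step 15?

67

$t5=9
$t3=5
$t5=9+18=27
$t5=27+2=29
$t5=29^2=31
$t3=5+1=6
cmp $t3, 11  (cmp 6,11)
blt L1: taken
$t5=31+18=49
$t5=49+2=51
$t5=51^2=49
$t3=6+1=7
cmp $t3, 11  (cmp 7,11)
blt L1: taken
$t5=49+18=67
After step 15: $t5 = 67.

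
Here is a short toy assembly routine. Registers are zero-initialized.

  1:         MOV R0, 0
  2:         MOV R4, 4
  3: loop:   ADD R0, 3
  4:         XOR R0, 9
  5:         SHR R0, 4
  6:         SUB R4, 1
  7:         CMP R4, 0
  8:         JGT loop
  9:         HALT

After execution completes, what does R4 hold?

after MOV R0, 0: R0=0
after MOV R4, 4: R4=4
after ADD R0, 3: R0=0+3=3
after XOR R0, 9: R0=3^9=10
after SHR R0, 4: R0=10>>4=0
after SUB R4, 1: R4=4-1=3
CMP R4, 0  (cmp 3,0)
JGT loop: taken
after ADD R0, 3: R0=0+3=3
after XOR R0, 9: R0=3^9=10
after SHR R0, 4: R0=10>>4=0
after SUB R4, 1: R4=3-1=2
CMP R4, 0  (cmp 2,0)
JGT loop: taken
after ADD R0, 3: R0=0+3=3
after XOR R0, 9: R0=3^9=10
after SHR R0, 4: R0=10>>4=0
after SUB R4, 1: R4=2-1=1
CMP R4, 0  (cmp 1,0)
JGT loop: taken
after ADD R0, 3: R0=0+3=3
after XOR R0, 9: R0=3^9=10
after SHR R0, 4: R0=10>>4=0
after SUB R4, 1: R4=1-1=0
CMP R4, 0  (cmp 0,0)
JGT loop: not taken
halt.

0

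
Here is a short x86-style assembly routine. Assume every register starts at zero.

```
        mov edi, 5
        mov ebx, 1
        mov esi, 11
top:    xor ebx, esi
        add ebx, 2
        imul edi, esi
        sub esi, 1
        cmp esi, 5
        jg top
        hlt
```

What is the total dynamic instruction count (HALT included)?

after mov edi, 5: edi=5
after mov ebx, 1: ebx=1
after mov esi, 11: esi=11
after xor ebx, esi: ebx=1^11=10
after add ebx, 2: ebx=10+2=12
after imul edi, esi: edi=5*11=55
after sub esi, 1: esi=11-1=10
cmp esi, 5  (cmp 10,5)
jg top: taken
after xor ebx, esi: ebx=12^10=6
after add ebx, 2: ebx=6+2=8
after imul edi, esi: edi=55*10=550
after sub esi, 1: esi=10-1=9
cmp esi, 5  (cmp 9,5)
jg top: taken
after xor ebx, esi: ebx=8^9=1
after add ebx, 2: ebx=1+2=3
after imul edi, esi: edi=550*9=4950
after sub esi, 1: esi=9-1=8
cmp esi, 5  (cmp 8,5)
jg top: taken
after xor ebx, esi: ebx=3^8=11
after add ebx, 2: ebx=11+2=13
after imul edi, esi: edi=4950*8=39600
after sub esi, 1: esi=8-1=7
cmp esi, 5  (cmp 7,5)
jg top: taken
after xor ebx, esi: ebx=13^7=10
after add ebx, 2: ebx=10+2=12
after imul edi, esi: edi=39600*7=277200
after sub esi, 1: esi=7-1=6
cmp esi, 5  (cmp 6,5)
jg top: taken
after xor ebx, esi: ebx=12^6=10
after add ebx, 2: ebx=10+2=12
after imul edi, esi: edi=277200*6=1663200
after sub esi, 1: esi=6-1=5
cmp esi, 5  (cmp 5,5)
jg top: not taken
halt.
Total executed instructions: 40.

40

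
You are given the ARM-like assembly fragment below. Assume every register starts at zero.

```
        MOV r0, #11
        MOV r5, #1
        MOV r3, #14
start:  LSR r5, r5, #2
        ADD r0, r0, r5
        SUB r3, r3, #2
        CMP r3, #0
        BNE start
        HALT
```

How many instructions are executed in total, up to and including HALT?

39

r0=11
r5=1
r3=14
r5=1>>2=0
r0=11+0=11
r3=14-2=12
CMP r3, #0  (cmp 12,0)
BNE start: taken
r5=0>>2=0
r0=11+0=11
r3=12-2=10
CMP r3, #0  (cmp 10,0)
BNE start: taken
r5=0>>2=0
r0=11+0=11
r3=10-2=8
CMP r3, #0  (cmp 8,0)
BNE start: taken
r5=0>>2=0
r0=11+0=11
r3=8-2=6
CMP r3, #0  (cmp 6,0)
BNE start: taken
r5=0>>2=0
r0=11+0=11
r3=6-2=4
CMP r3, #0  (cmp 4,0)
BNE start: taken
r5=0>>2=0
r0=11+0=11
r3=4-2=2
CMP r3, #0  (cmp 2,0)
BNE start: taken
r5=0>>2=0
r0=11+0=11
r3=2-2=0
CMP r3, #0  (cmp 0,0)
BNE start: not taken
halt.
Total executed instructions: 39.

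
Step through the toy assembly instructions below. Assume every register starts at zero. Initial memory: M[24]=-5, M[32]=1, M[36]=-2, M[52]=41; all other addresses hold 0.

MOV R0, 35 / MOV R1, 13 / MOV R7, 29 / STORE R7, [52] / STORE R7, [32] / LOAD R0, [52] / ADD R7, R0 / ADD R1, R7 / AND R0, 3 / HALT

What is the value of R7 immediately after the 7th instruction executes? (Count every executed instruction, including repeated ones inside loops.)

58

MOV R0, 35 → R0=35
MOV R1, 13 → R1=13
MOV R7, 29 → R7=29
STORE R7, [52] → M[52]=29
STORE R7, [32] → M[32]=29
LOAD R0, [52] → R0=M[52]=29
ADD R7, R0 → R7=29+29=58
After step 7: R7 = 58.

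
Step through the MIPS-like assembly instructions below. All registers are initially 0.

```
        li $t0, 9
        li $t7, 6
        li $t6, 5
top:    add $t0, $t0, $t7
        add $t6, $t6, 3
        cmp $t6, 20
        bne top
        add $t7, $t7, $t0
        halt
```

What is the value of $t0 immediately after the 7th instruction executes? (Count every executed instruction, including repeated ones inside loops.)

15

$t0=9
$t7=6
$t6=5
$t0=9+6=15
$t6=5+3=8
cmp $t6, 20  (cmp 8,20)
bne top: taken
After step 7: $t0 = 15.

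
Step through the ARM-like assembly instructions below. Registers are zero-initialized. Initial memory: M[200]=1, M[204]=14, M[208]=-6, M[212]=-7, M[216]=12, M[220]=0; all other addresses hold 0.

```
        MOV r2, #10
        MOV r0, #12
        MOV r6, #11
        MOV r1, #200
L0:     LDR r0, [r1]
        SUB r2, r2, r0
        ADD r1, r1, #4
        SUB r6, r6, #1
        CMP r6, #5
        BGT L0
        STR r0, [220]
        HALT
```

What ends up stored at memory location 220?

0

MOV r2, #10 → r2=10
MOV r0, #12 → r0=12
MOV r6, #11 → r6=11
MOV r1, #200 → r1=200
LDR r0, [r1] → r0=M[200]=1
SUB r2, r2, r0 → r2=10-1=9
ADD r1, r1, #4 → r1=200+4=204
SUB r6, r6, #1 → r6=11-1=10
CMP r6, #5  (cmp 10,5)
BGT L0: taken
LDR r0, [r1] → r0=M[204]=14
SUB r2, r2, r0 → r2=9-14=-5
ADD r1, r1, #4 → r1=204+4=208
SUB r6, r6, #1 → r6=10-1=9
CMP r6, #5  (cmp 9,5)
BGT L0: taken
LDR r0, [r1] → r0=M[208]=-6
SUB r2, r2, r0 → r2=(-5)-(-6)=1
ADD r1, r1, #4 → r1=208+4=212
SUB r6, r6, #1 → r6=9-1=8
CMP r6, #5  (cmp 8,5)
BGT L0: taken
LDR r0, [r1] → r0=M[212]=-7
SUB r2, r2, r0 → r2=1-(-7)=8
ADD r1, r1, #4 → r1=212+4=216
SUB r6, r6, #1 → r6=8-1=7
CMP r6, #5  (cmp 7,5)
BGT L0: taken
LDR r0, [r1] → r0=M[216]=12
SUB r2, r2, r0 → r2=8-12=-4
ADD r1, r1, #4 → r1=216+4=220
SUB r6, r6, #1 → r6=7-1=6
CMP r6, #5  (cmp 6,5)
BGT L0: taken
LDR r0, [r1] → r0=M[220]=0
SUB r2, r2, r0 → r2=(-4)-0=-4
ADD r1, r1, #4 → r1=220+4=224
SUB r6, r6, #1 → r6=6-1=5
CMP r6, #5  (cmp 5,5)
BGT L0: not taken
STR r0, [220] → M[220]=0
halt.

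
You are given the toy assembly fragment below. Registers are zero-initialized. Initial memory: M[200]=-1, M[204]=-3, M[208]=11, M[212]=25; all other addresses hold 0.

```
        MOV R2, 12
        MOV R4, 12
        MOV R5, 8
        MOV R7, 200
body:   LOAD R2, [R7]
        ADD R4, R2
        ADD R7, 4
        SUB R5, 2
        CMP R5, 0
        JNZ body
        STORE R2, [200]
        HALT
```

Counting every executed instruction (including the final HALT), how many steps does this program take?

30

after MOV R2, 12: R2=12
after MOV R4, 12: R4=12
after MOV R5, 8: R5=8
after MOV R7, 200: R7=200
after LOAD R2, [R7]: R2=M[200]=-1
after ADD R4, R2: R4=12+(-1)=11
after ADD R7, 4: R7=200+4=204
after SUB R5, 2: R5=8-2=6
CMP R5, 0  (cmp 6,0)
JNZ body: taken
after LOAD R2, [R7]: R2=M[204]=-3
after ADD R4, R2: R4=11+(-3)=8
after ADD R7, 4: R7=204+4=208
after SUB R5, 2: R5=6-2=4
CMP R5, 0  (cmp 4,0)
JNZ body: taken
after LOAD R2, [R7]: R2=M[208]=11
after ADD R4, R2: R4=8+11=19
after ADD R7, 4: R7=208+4=212
after SUB R5, 2: R5=4-2=2
CMP R5, 0  (cmp 2,0)
JNZ body: taken
after LOAD R2, [R7]: R2=M[212]=25
after ADD R4, R2: R4=19+25=44
after ADD R7, 4: R7=212+4=216
after SUB R5, 2: R5=2-2=0
CMP R5, 0  (cmp 0,0)
JNZ body: not taken
STORE R2, [200] → M[200]=25
halt.
Total executed instructions: 30.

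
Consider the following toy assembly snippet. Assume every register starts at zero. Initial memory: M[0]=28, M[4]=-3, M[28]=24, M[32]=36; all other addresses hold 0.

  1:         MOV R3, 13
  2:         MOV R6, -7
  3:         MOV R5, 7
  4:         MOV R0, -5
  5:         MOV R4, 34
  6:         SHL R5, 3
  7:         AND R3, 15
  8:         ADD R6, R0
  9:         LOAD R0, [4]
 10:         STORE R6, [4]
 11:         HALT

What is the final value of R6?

-12

R3=13
R6=-7
R5=7
R0=-5
R4=34
R5=7<<3=56
R3=13&15=13
R6=(-7)+(-5)=-12
R0=M[4]=-3
STORE R6, [4] → M[4]=-12
halt.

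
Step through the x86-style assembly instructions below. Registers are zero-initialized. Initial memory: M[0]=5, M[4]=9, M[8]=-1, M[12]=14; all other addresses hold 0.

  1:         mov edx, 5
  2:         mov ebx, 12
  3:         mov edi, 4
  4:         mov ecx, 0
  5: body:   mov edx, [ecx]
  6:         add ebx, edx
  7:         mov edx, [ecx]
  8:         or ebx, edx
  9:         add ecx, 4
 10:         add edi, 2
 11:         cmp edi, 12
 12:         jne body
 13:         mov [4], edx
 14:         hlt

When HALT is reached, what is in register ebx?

after mov edx, 5: edx=5
after mov ebx, 12: ebx=12
after mov edi, 4: edi=4
after mov ecx, 0: ecx=0
after mov edx, [ecx]: edx=M[0]=5
after add ebx, edx: ebx=12+5=17
after mov edx, [ecx]: edx=M[0]=5
after or ebx, edx: ebx=17|5=21
after add ecx, 4: ecx=0+4=4
after add edi, 2: edi=4+2=6
cmp edi, 12  (cmp 6,12)
jne body: taken
after mov edx, [ecx]: edx=M[4]=9
after add ebx, edx: ebx=21+9=30
after mov edx, [ecx]: edx=M[4]=9
after or ebx, edx: ebx=30|9=31
after add ecx, 4: ecx=4+4=8
after add edi, 2: edi=6+2=8
cmp edi, 12  (cmp 8,12)
jne body: taken
after mov edx, [ecx]: edx=M[8]=-1
after add ebx, edx: ebx=31+(-1)=30
after mov edx, [ecx]: edx=M[8]=-1
after or ebx, edx: ebx=30|(-1)=-1
after add ecx, 4: ecx=8+4=12
after add edi, 2: edi=8+2=10
cmp edi, 12  (cmp 10,12)
jne body: taken
after mov edx, [ecx]: edx=M[12]=14
after add ebx, edx: ebx=(-1)+14=13
after mov edx, [ecx]: edx=M[12]=14
after or ebx, edx: ebx=13|14=15
after add ecx, 4: ecx=12+4=16
after add edi, 2: edi=10+2=12
cmp edi, 12  (cmp 12,12)
jne body: not taken
mov [4], edx → M[4]=14
halt.

15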